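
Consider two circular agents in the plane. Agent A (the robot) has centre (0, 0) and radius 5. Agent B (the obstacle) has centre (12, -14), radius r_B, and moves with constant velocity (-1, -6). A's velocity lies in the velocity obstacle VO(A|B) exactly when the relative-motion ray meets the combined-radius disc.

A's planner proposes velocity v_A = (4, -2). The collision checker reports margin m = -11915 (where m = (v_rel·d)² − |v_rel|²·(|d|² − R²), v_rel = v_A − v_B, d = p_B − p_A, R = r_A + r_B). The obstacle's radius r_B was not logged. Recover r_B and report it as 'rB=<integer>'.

m = -11915
d = (12, -14);  v_rel = (5, 4),  |v_rel|² = 41
v_rel×d = (5)·(-14) − (4)·(12) = -118
since m = R²·41 − (-118)²:  R² = (13924 + -11915) / 41 = 49
R = √49 = 7  ⇒  r_B = 7 − 5 = 2

rB=2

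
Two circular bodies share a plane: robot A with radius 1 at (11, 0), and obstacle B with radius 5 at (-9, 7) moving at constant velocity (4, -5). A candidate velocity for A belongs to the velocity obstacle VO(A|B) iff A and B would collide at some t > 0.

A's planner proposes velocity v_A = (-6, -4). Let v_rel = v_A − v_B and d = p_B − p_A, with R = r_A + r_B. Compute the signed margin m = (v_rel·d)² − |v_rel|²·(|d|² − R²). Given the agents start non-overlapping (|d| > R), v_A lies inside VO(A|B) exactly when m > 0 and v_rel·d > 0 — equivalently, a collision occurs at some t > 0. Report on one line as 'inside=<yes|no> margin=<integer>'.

d = (-20, 7),  |d|² = 449;  R = 1+5 = 6,  c = 449−6² = 413
v_rel = (-10, 1),  |v_rel|² = 101;  v_rel·d = (-10)·(-20) + (1)·(7) = 207
101·t² − 414·t + 413 = 0  ⇒  m = 207² − 101·413 = 1136
m = 1136 > 0,  v_rel·d = 207 > 0  ⇒  inside

inside=yes margin=1136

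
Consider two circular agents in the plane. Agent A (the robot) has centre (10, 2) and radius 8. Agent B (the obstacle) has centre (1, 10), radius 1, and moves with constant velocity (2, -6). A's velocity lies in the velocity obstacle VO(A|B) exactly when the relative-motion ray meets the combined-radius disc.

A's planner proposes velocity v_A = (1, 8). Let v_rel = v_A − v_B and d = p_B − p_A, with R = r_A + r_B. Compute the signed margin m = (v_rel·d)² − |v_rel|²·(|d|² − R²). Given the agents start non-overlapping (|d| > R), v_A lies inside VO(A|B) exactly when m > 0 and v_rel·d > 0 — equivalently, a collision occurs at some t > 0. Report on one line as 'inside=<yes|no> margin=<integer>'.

d = (-9, 8),  |d|² = 145;  R = 8+1 = 9,  c = 145−9² = 64
v_rel = (-1, 14),  |v_rel|² = 197;  v_rel·d = (-1)·(-9) + (14)·(8) = 121
197·t² − 242·t + 64 = 0  ⇒  m = 121² − 197·64 = 2033
m = 2033 > 0,  v_rel·d = 121 > 0  ⇒  inside

inside=yes margin=2033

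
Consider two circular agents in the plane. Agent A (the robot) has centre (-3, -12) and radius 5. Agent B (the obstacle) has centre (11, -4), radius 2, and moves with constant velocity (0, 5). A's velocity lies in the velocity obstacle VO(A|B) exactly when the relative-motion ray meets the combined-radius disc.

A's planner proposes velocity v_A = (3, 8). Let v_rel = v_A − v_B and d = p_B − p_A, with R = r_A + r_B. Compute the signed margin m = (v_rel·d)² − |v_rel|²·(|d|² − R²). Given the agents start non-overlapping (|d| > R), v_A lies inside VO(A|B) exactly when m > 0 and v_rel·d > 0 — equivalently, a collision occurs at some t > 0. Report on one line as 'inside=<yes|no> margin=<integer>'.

d = (14, 8),  |d|² = 260;  R = 5+2 = 7,  c = 260−7² = 211
v_rel = (3, 3),  |v_rel|² = 18;  v_rel·d = (3)·(14) + (3)·(8) = 66
18·t² − 132·t + 211 = 0  ⇒  m = 66² − 18·211 = 558
m = 558 > 0,  v_rel·d = 66 > 0  ⇒  inside

inside=yes margin=558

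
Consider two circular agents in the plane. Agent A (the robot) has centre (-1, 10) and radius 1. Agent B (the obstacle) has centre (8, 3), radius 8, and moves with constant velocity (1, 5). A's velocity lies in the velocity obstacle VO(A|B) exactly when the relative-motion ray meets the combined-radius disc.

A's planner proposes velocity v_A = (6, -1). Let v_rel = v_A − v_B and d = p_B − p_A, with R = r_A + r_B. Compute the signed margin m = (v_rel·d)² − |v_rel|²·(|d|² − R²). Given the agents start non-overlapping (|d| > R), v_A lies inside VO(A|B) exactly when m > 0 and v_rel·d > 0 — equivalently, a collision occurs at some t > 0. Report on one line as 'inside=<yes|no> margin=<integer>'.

d = (9, -7),  |d|² = 130;  R = 1+8 = 9,  c = 130−9² = 49
v_rel = (5, -6),  |v_rel|² = 61;  v_rel·d = (5)·(9) + (-6)·(-7) = 87
61·t² − 174·t + 49 = 0  ⇒  m = 87² − 61·49 = 4580
m = 4580 > 0,  v_rel·d = 87 > 0  ⇒  inside

inside=yes margin=4580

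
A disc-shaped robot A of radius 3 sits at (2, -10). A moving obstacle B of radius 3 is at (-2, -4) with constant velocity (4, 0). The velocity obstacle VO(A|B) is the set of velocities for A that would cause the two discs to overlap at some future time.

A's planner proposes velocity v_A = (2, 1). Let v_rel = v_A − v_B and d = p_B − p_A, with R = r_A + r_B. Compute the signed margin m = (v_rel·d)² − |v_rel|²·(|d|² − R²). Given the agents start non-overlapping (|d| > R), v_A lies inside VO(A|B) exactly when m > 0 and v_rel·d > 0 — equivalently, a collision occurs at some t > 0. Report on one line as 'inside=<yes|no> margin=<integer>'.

d = (-4, 6),  |d|² = 52;  R = 3+3 = 6,  c = 52−6² = 16
v_rel = (-2, 1),  |v_rel|² = 5;  v_rel·d = (-2)·(-4) + (1)·(6) = 14
5·t² − 28·t + 16 = 0  ⇒  m = 14² − 5·16 = 116
m = 116 > 0,  v_rel·d = 14 > 0  ⇒  inside

inside=yes margin=116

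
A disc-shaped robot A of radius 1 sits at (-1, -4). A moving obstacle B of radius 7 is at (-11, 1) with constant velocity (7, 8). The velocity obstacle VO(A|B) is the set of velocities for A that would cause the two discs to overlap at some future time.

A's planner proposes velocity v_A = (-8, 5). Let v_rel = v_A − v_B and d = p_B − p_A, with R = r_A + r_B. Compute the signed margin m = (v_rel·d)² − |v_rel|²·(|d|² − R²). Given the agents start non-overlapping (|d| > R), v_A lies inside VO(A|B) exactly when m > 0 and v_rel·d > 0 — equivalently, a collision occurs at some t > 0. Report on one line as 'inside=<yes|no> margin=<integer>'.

d = (-10, 5),  |d|² = 125;  R = 1+7 = 8,  c = 125−8² = 61
v_rel = (-15, -3),  |v_rel|² = 234;  v_rel·d = (-15)·(-10) + (-3)·(5) = 135
234·t² − 270·t + 61 = 0  ⇒  m = 135² − 234·61 = 3951
m = 3951 > 0,  v_rel·d = 135 > 0  ⇒  inside

inside=yes margin=3951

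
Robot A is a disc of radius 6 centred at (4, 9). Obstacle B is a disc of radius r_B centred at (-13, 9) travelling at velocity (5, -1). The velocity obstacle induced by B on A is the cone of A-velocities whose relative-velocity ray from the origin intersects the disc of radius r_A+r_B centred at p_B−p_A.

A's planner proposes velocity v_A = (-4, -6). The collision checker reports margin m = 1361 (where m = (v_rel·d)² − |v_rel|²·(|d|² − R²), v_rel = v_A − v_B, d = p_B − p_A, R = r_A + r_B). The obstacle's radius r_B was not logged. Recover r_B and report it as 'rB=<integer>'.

m = 1361
d = (-17, 0);  v_rel = (-9, -5),  |v_rel|² = 106
v_rel×d = (-9)·(0) − (-5)·(-17) = -85
since m = R²·106 − (-85)²:  R² = (7225 + 1361) / 106 = 81
R = √81 = 9  ⇒  r_B = 9 − 6 = 3

rB=3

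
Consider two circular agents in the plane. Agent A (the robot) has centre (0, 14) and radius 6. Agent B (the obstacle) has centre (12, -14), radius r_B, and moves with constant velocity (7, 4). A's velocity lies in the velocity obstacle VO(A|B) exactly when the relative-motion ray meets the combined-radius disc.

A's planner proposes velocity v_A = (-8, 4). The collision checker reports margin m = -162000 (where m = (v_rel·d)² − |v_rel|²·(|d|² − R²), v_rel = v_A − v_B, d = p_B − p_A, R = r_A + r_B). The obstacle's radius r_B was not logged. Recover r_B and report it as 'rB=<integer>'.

m = -162000
d = (12, -28);  v_rel = (-15, 0),  |v_rel|² = 225
v_rel×d = (-15)·(-28) − (0)·(12) = 420
since m = R²·225 − 420²:  R² = (176400 + -162000) / 225 = 64
R = √64 = 8  ⇒  r_B = 8 − 6 = 2

rB=2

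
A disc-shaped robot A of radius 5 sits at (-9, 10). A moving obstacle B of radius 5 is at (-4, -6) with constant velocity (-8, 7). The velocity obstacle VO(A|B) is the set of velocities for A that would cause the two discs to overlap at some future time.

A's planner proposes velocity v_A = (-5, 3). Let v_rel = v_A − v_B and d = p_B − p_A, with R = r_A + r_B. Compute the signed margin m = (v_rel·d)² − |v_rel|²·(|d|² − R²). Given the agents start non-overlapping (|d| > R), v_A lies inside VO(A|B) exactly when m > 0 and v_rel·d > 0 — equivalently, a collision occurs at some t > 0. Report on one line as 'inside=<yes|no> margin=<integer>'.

d = (5, -16),  |d|² = 281;  R = 5+5 = 10,  c = 281−10² = 181
v_rel = (3, -4),  |v_rel|² = 25;  v_rel·d = (3)·(5) + (-4)·(-16) = 79
25·t² − 158·t + 181 = 0  ⇒  m = 79² − 25·181 = 1716
m = 1716 > 0,  v_rel·d = 79 > 0  ⇒  inside

inside=yes margin=1716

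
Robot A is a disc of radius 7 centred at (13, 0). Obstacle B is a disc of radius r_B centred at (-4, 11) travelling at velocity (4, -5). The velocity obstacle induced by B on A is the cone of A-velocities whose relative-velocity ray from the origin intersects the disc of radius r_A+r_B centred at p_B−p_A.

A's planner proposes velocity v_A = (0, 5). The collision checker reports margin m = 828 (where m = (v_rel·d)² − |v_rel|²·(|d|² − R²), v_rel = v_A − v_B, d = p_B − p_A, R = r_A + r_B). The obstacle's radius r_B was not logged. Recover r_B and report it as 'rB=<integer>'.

m = 828
d = (-17, 11);  v_rel = (-4, 10),  |v_rel|² = 116
v_rel×d = (-4)·(11) − (10)·(-17) = 126
since m = R²·116 − 126²:  R² = (15876 + 828) / 116 = 144
R = √144 = 12  ⇒  r_B = 12 − 7 = 5

rB=5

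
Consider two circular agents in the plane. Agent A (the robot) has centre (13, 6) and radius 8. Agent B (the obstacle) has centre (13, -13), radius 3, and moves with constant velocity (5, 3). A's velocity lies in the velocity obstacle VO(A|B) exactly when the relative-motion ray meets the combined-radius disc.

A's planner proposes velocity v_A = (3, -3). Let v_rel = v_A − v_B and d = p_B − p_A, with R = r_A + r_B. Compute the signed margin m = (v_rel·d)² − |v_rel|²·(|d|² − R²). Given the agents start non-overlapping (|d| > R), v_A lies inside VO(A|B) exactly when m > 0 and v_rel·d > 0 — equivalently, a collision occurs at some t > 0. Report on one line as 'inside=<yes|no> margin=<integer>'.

d = (0, -19),  |d|² = 361;  R = 8+3 = 11,  c = 361−11² = 240
v_rel = (-2, -6),  |v_rel|² = 40;  v_rel·d = (-2)·(0) + (-6)·(-19) = 114
40·t² − 228·t + 240 = 0  ⇒  m = 114² − 40·240 = 3396
m = 3396 > 0,  v_rel·d = 114 > 0  ⇒  inside

inside=yes margin=3396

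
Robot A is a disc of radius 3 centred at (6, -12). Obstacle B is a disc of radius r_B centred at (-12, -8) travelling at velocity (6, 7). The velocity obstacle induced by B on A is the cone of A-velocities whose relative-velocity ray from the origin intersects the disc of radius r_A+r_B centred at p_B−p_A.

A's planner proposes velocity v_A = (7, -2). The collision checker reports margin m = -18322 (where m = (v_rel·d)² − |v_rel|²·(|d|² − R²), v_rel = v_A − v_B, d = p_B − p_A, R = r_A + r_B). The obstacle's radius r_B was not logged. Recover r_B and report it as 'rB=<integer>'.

m = -18322
d = (-18, 4);  v_rel = (1, -9),  |v_rel|² = 82
v_rel×d = (1)·(4) − (-9)·(-18) = -158
since m = R²·82 − (-158)²:  R² = (24964 + -18322) / 82 = 81
R = √81 = 9  ⇒  r_B = 9 − 3 = 6

rB=6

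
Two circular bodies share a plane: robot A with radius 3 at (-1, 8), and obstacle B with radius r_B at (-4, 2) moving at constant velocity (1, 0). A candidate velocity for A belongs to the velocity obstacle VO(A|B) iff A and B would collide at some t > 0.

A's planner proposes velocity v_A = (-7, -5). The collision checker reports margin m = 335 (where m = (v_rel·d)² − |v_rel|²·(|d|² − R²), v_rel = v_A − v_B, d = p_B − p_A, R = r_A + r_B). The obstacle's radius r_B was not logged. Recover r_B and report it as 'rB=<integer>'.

m = 335
d = (-3, -6);  v_rel = (-8, -5),  |v_rel|² = 89
v_rel×d = (-8)·(-6) − (-5)·(-3) = 33
since m = R²·89 − 33²:  R² = (1089 + 335) / 89 = 16
R = √16 = 4  ⇒  r_B = 4 − 3 = 1

rB=1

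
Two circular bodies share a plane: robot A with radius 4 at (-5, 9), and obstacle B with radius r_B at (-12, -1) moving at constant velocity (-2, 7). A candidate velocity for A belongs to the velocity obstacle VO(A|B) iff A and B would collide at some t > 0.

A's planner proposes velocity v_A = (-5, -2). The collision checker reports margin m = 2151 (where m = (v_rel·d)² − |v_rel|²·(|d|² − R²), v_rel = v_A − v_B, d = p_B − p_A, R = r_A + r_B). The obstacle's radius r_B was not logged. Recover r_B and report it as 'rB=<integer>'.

m = 2151
d = (-7, -10);  v_rel = (-3, -9),  |v_rel|² = 90
v_rel×d = (-3)·(-10) − (-9)·(-7) = -33
since m = R²·90 − (-33)²:  R² = (1089 + 2151) / 90 = 36
R = √36 = 6  ⇒  r_B = 6 − 4 = 2

rB=2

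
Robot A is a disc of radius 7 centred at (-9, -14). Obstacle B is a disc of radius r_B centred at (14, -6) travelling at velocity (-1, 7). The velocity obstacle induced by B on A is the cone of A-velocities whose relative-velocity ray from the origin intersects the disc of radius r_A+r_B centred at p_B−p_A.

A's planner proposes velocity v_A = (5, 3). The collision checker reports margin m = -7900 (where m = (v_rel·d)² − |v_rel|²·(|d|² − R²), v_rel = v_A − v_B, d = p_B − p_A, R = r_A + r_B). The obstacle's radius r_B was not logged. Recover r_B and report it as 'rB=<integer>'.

m = -7900
d = (23, 8);  v_rel = (6, -4),  |v_rel|² = 52
v_rel×d = (6)·(8) − (-4)·(23) = 140
since m = R²·52 − 140²:  R² = (19600 + -7900) / 52 = 225
R = √225 = 15  ⇒  r_B = 15 − 7 = 8

rB=8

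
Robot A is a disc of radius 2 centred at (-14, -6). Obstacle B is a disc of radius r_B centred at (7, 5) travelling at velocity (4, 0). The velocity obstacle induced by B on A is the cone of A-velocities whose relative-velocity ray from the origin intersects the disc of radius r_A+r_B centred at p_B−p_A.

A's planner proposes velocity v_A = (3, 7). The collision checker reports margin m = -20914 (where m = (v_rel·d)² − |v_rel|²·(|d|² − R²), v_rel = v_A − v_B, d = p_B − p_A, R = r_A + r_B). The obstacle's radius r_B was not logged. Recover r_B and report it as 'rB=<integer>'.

m = -20914
d = (21, 11);  v_rel = (-1, 7),  |v_rel|² = 50
v_rel×d = (-1)·(11) − (7)·(21) = -158
since m = R²·50 − (-158)²:  R² = (24964 + -20914) / 50 = 81
R = √81 = 9  ⇒  r_B = 9 − 2 = 7

rB=7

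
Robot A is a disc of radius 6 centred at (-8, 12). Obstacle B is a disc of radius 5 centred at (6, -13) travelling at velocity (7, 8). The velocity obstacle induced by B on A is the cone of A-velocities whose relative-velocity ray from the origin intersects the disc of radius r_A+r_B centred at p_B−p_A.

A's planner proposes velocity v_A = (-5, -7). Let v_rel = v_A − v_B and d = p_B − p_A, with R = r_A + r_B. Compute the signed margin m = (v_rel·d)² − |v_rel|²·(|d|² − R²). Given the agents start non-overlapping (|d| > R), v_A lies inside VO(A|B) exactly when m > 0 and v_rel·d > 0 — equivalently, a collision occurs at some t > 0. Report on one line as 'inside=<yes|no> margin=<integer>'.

d = (14, -25),  |d|² = 821;  R = 6+5 = 11,  c = 821−11² = 700
v_rel = (-12, -15),  |v_rel|² = 369;  v_rel·d = (-12)·(14) + (-15)·(-25) = 207
369·t² − 414·t + 700 = 0  ⇒  m = 207² − 369·700 = -215451
m = -215451 < 0,  v_rel·d = 207 > 0  ⇒  outside

inside=no margin=-215451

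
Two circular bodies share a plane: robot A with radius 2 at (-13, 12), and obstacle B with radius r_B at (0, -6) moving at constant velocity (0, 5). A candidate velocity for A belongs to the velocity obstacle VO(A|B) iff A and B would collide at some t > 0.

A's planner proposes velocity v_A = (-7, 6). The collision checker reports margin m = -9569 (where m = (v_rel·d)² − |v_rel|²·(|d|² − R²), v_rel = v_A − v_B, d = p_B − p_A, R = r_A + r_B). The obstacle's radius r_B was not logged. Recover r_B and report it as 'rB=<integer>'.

m = -9569
d = (13, -18);  v_rel = (-7, 1),  |v_rel|² = 50
v_rel×d = (-7)·(-18) − (1)·(13) = 113
since m = R²·50 − 113²:  R² = (12769 + -9569) / 50 = 64
R = √64 = 8  ⇒  r_B = 8 − 2 = 6

rB=6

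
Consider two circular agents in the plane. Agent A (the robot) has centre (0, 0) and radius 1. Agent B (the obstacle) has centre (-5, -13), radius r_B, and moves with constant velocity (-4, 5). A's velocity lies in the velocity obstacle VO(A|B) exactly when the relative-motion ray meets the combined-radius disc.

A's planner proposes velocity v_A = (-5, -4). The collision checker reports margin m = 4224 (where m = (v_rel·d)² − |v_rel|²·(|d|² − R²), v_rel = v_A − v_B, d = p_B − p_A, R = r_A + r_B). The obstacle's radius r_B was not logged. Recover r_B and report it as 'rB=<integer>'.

m = 4224
d = (-5, -13);  v_rel = (-1, -9),  |v_rel|² = 82
v_rel×d = (-1)·(-13) − (-9)·(-5) = -32
since m = R²·82 − (-32)²:  R² = (1024 + 4224) / 82 = 64
R = √64 = 8  ⇒  r_B = 8 − 1 = 7

rB=7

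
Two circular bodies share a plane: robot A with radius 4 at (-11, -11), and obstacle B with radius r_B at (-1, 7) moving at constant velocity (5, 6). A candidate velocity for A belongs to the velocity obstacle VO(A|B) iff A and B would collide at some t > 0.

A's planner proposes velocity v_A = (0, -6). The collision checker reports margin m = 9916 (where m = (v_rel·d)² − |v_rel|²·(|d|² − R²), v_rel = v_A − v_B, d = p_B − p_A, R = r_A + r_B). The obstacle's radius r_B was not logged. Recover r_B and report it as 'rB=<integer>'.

m = 9916
d = (10, 18);  v_rel = (-5, -12),  |v_rel|² = 169
v_rel×d = (-5)·(18) − (-12)·(10) = 30
since m = R²·169 − 30²:  R² = (900 + 9916) / 169 = 64
R = √64 = 8  ⇒  r_B = 8 − 4 = 4

rB=4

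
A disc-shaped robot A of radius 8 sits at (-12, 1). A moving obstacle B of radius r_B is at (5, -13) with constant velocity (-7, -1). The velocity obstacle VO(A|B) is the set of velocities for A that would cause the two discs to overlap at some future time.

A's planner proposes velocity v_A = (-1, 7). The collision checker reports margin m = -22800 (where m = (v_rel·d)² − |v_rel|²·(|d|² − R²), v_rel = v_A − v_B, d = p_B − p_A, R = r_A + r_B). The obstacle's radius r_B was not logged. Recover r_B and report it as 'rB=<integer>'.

m = -22800
d = (17, -14);  v_rel = (6, 8),  |v_rel|² = 100
v_rel×d = (6)·(-14) − (8)·(17) = -220
since m = R²·100 − (-220)²:  R² = (48400 + -22800) / 100 = 256
R = √256 = 16  ⇒  r_B = 16 − 8 = 8

rB=8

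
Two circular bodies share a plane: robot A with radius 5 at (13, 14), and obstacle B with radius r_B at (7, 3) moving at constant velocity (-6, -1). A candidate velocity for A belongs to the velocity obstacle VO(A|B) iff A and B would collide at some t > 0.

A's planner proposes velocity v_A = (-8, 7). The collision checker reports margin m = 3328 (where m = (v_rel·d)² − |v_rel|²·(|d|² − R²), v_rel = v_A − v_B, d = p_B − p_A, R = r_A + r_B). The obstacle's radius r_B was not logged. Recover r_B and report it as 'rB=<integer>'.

m = 3328
d = (-6, -11);  v_rel = (-2, 8),  |v_rel|² = 68
v_rel×d = (-2)·(-11) − (8)·(-6) = 70
since m = R²·68 − 70²:  R² = (4900 + 3328) / 68 = 121
R = √121 = 11  ⇒  r_B = 11 − 5 = 6

rB=6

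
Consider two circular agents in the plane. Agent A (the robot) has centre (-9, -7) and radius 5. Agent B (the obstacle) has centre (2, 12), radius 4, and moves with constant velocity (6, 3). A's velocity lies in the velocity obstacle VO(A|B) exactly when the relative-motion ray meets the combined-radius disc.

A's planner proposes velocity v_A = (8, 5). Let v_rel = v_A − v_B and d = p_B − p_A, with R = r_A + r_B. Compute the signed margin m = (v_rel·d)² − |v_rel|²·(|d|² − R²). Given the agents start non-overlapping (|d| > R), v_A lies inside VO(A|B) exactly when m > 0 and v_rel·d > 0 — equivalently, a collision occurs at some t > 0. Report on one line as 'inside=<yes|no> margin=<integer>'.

d = (11, 19),  |d|² = 482;  R = 5+4 = 9,  c = 482−9² = 401
v_rel = (2, 2),  |v_rel|² = 8;  v_rel·d = (2)·(11) + (2)·(19) = 60
8·t² − 120·t + 401 = 0  ⇒  m = 60² − 8·401 = 392
m = 392 > 0,  v_rel·d = 60 > 0  ⇒  inside

inside=yes margin=392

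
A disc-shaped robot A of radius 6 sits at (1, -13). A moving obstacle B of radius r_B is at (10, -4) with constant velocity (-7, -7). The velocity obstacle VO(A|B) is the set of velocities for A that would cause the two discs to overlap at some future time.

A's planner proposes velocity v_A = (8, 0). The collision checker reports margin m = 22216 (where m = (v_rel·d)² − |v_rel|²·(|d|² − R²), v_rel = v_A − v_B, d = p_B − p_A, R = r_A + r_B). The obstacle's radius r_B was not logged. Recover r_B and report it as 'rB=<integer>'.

m = 22216
d = (9, 9);  v_rel = (15, 7),  |v_rel|² = 274
v_rel×d = (15)·(9) − (7)·(9) = 72
since m = R²·274 − 72²:  R² = (5184 + 22216) / 274 = 100
R = √100 = 10  ⇒  r_B = 10 − 6 = 4

rB=4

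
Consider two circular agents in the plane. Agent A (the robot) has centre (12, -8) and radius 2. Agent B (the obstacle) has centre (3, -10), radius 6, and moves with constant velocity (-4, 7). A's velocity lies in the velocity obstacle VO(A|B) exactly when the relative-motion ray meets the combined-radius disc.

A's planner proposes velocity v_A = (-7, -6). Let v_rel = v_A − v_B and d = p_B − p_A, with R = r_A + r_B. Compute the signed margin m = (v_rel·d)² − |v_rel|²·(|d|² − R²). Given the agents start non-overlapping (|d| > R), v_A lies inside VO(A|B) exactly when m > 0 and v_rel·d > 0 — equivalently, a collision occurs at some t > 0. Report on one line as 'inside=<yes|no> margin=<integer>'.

d = (-9, -2),  |d|² = 85;  R = 2+6 = 8,  c = 85−8² = 21
v_rel = (-3, -13),  |v_rel|² = 178;  v_rel·d = (-3)·(-9) + (-13)·(-2) = 53
178·t² − 106·t + 21 = 0  ⇒  m = 53² − 178·21 = -929
m = -929 < 0,  v_rel·d = 53 > 0  ⇒  outside

inside=no margin=-929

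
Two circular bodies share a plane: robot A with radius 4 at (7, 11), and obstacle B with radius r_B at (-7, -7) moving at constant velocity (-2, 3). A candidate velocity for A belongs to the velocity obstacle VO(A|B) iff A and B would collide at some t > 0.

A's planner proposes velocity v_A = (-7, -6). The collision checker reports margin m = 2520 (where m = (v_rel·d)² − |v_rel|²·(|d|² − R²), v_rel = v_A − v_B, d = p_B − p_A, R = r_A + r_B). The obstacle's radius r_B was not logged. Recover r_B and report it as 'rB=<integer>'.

m = 2520
d = (-14, -18);  v_rel = (-5, -9),  |v_rel|² = 106
v_rel×d = (-5)·(-18) − (-9)·(-14) = -36
since m = R²·106 − (-36)²:  R² = (1296 + 2520) / 106 = 36
R = √36 = 6  ⇒  r_B = 6 − 4 = 2

rB=2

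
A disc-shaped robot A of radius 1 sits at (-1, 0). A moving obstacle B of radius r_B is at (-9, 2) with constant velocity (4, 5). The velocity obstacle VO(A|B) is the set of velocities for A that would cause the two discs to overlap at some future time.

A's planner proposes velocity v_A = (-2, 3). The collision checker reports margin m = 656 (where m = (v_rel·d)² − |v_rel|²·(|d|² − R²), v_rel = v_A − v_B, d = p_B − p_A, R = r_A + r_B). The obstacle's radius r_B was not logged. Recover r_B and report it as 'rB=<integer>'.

m = 656
d = (-8, 2);  v_rel = (-6, -2),  |v_rel|² = 40
v_rel×d = (-6)·(2) − (-2)·(-8) = -28
since m = R²·40 − (-28)²:  R² = (784 + 656) / 40 = 36
R = √36 = 6  ⇒  r_B = 6 − 1 = 5

rB=5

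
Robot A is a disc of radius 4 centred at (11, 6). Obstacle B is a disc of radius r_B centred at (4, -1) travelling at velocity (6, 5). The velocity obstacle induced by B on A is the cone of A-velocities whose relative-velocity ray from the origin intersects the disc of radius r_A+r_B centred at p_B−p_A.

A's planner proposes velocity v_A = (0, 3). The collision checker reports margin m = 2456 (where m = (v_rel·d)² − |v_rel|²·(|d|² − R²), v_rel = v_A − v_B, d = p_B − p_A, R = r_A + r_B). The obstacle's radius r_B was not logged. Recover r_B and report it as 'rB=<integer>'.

m = 2456
d = (-7, -7);  v_rel = (-6, -2),  |v_rel|² = 40
v_rel×d = (-6)·(-7) − (-2)·(-7) = 28
since m = R²·40 − 28²:  R² = (784 + 2456) / 40 = 81
R = √81 = 9  ⇒  r_B = 9 − 4 = 5

rB=5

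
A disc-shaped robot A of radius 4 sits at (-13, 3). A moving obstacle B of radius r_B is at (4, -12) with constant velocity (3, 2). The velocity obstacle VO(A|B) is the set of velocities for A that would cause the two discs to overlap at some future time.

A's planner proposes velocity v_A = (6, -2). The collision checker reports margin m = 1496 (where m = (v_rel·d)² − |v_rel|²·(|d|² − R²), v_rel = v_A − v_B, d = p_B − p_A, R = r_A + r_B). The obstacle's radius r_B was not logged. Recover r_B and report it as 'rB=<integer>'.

m = 1496
d = (17, -15);  v_rel = (3, -4),  |v_rel|² = 25
v_rel×d = (3)·(-15) − (-4)·(17) = 23
since m = R²·25 − 23²:  R² = (529 + 1496) / 25 = 81
R = √81 = 9  ⇒  r_B = 9 − 4 = 5

rB=5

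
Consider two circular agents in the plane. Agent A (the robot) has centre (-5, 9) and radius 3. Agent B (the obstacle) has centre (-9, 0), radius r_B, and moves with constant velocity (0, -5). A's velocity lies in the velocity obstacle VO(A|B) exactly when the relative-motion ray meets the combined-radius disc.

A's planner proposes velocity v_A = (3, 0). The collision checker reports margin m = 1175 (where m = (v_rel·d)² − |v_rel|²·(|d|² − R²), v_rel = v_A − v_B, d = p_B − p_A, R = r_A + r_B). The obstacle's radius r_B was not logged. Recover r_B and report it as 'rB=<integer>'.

m = 1175
d = (-4, -9);  v_rel = (3, 5),  |v_rel|² = 34
v_rel×d = (3)·(-9) − (5)·(-4) = -7
since m = R²·34 − (-7)²:  R² = (49 + 1175) / 34 = 36
R = √36 = 6  ⇒  r_B = 6 − 3 = 3

rB=3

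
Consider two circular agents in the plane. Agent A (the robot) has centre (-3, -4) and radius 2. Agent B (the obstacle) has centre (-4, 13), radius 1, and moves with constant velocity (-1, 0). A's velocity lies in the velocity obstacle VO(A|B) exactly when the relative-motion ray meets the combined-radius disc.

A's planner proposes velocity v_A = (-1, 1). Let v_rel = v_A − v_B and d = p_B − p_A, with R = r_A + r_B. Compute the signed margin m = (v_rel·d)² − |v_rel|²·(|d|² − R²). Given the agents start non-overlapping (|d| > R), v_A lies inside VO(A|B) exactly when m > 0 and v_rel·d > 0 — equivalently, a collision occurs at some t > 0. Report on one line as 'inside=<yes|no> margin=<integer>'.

d = (-1, 17),  |d|² = 290;  R = 2+1 = 3,  c = 290−3² = 281
v_rel = (0, 1),  |v_rel|² = 1;  v_rel·d = (0)·(-1) + (1)·(17) = 17
1·t² − 34·t + 281 = 0  ⇒  m = 17² − 1·281 = 8
m = 8 > 0,  v_rel·d = 17 > 0  ⇒  inside

inside=yes margin=8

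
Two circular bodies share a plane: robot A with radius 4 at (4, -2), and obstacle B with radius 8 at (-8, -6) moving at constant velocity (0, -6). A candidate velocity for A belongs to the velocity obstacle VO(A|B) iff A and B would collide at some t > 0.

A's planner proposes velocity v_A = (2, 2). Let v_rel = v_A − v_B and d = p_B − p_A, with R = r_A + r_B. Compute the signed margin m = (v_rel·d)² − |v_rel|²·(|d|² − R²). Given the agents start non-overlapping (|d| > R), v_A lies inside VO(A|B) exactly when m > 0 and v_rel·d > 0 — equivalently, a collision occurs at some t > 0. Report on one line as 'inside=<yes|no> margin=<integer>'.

d = (-12, -4),  |d|² = 160;  R = 4+8 = 12,  c = 160−12² = 16
v_rel = (2, 8),  |v_rel|² = 68;  v_rel·d = (2)·(-12) + (8)·(-4) = -56
68·t² + 112·t + 16 = 0  ⇒  m = (-56)² − 68·16 = 2048
m = 2048 > 0,  v_rel·d = -56 < 0  ⇒  outside

inside=no margin=2048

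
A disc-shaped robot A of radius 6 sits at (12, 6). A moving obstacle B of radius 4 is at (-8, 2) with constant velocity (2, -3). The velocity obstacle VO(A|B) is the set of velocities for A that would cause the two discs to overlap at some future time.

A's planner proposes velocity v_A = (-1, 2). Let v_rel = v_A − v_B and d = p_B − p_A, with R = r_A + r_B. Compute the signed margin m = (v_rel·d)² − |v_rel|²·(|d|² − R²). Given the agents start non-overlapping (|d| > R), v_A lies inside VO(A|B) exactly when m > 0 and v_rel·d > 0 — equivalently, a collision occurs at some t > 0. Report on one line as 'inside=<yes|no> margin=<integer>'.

d = (-20, -4),  |d|² = 416;  R = 6+4 = 10,  c = 416−10² = 316
v_rel = (-3, 5),  |v_rel|² = 34;  v_rel·d = (-3)·(-20) + (5)·(-4) = 40
34·t² − 80·t + 316 = 0  ⇒  m = 40² − 34·316 = -9144
m = -9144 < 0,  v_rel·d = 40 > 0  ⇒  outside

inside=no margin=-9144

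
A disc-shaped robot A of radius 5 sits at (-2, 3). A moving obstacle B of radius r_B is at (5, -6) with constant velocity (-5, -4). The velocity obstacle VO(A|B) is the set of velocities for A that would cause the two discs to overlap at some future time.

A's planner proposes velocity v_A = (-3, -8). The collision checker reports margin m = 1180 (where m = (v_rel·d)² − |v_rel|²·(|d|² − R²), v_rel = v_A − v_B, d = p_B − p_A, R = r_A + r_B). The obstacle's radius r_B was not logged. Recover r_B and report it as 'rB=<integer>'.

m = 1180
d = (7, -9);  v_rel = (2, -4),  |v_rel|² = 20
v_rel×d = (2)·(-9) − (-4)·(7) = 10
since m = R²·20 − 10²:  R² = (100 + 1180) / 20 = 64
R = √64 = 8  ⇒  r_B = 8 − 5 = 3

rB=3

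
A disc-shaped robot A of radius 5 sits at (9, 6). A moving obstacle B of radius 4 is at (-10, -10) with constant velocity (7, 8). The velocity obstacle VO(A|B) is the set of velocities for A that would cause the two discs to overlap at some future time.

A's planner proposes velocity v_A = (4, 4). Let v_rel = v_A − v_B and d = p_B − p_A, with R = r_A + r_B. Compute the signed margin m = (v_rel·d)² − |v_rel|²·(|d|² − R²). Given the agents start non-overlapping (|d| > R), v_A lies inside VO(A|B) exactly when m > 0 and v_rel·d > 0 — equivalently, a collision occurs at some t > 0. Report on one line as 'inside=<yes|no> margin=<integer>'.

d = (-19, -16),  |d|² = 617;  R = 5+4 = 9,  c = 617−9² = 536
v_rel = (-3, -4),  |v_rel|² = 25;  v_rel·d = (-3)·(-19) + (-4)·(-16) = 121
25·t² − 242·t + 536 = 0  ⇒  m = 121² − 25·536 = 1241
m = 1241 > 0,  v_rel·d = 121 > 0  ⇒  inside

inside=yes margin=1241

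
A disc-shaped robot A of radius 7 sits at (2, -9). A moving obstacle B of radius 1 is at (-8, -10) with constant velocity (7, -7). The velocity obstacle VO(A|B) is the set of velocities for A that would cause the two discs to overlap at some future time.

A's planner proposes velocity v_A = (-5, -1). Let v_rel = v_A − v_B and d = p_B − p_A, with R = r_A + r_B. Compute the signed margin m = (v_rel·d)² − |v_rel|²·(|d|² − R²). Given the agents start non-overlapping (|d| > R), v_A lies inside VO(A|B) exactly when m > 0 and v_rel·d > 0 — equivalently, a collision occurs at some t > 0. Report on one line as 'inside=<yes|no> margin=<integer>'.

d = (-10, -1),  |d|² = 101;  R = 7+1 = 8,  c = 101−8² = 37
v_rel = (-12, 6),  |v_rel|² = 180;  v_rel·d = (-12)·(-10) + (6)·(-1) = 114
180·t² − 228·t + 37 = 0  ⇒  m = 114² − 180·37 = 6336
m = 6336 > 0,  v_rel·d = 114 > 0  ⇒  inside

inside=yes margin=6336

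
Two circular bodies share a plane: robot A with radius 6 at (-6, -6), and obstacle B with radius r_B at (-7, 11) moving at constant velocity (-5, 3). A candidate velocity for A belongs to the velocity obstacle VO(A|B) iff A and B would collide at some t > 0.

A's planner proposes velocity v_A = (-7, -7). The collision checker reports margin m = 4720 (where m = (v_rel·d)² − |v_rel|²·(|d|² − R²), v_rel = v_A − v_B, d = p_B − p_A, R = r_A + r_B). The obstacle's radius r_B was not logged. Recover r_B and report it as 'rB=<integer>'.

m = 4720
d = (-1, 17);  v_rel = (-2, -10),  |v_rel|² = 104
v_rel×d = (-2)·(17) − (-10)·(-1) = -44
since m = R²·104 − (-44)²:  R² = (1936 + 4720) / 104 = 64
R = √64 = 8  ⇒  r_B = 8 − 6 = 2

rB=2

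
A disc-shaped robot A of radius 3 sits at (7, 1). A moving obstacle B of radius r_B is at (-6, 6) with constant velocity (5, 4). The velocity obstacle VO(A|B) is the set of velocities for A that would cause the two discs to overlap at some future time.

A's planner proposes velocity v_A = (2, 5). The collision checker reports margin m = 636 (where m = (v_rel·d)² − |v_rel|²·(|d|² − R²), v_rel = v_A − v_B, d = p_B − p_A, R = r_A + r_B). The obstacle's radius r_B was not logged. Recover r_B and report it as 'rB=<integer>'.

m = 636
d = (-13, 5);  v_rel = (-3, 1),  |v_rel|² = 10
v_rel×d = (-3)·(5) − (1)·(-13) = -2
since m = R²·10 − (-2)²:  R² = (4 + 636) / 10 = 64
R = √64 = 8  ⇒  r_B = 8 − 3 = 5

rB=5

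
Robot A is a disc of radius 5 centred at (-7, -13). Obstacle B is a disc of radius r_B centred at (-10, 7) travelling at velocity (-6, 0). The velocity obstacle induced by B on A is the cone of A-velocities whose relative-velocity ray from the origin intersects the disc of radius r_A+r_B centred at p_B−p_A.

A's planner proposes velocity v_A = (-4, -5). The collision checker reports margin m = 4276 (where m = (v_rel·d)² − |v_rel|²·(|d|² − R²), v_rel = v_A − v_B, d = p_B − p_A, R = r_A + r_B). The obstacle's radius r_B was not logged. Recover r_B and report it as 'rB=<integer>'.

m = 4276
d = (-3, 20);  v_rel = (2, -5),  |v_rel|² = 29
v_rel×d = (2)·(20) − (-5)·(-3) = 25
since m = R²·29 − 25²:  R² = (625 + 4276) / 29 = 169
R = √169 = 13  ⇒  r_B = 13 − 5 = 8

rB=8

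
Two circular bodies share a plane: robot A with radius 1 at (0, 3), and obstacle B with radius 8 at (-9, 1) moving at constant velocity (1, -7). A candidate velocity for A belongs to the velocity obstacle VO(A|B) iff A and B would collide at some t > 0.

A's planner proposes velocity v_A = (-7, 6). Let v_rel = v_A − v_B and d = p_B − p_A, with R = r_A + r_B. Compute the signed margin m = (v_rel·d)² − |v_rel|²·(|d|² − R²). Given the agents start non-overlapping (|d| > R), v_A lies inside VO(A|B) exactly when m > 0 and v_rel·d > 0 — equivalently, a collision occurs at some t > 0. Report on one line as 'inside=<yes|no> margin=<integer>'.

d = (-9, -2),  |d|² = 85;  R = 1+8 = 9,  c = 85−9² = 4
v_rel = (-8, 13),  |v_rel|² = 233;  v_rel·d = (-8)·(-9) + (13)·(-2) = 46
233·t² − 92·t + 4 = 0  ⇒  m = 46² − 233·4 = 1184
m = 1184 > 0,  v_rel·d = 46 > 0  ⇒  inside

inside=yes margin=1184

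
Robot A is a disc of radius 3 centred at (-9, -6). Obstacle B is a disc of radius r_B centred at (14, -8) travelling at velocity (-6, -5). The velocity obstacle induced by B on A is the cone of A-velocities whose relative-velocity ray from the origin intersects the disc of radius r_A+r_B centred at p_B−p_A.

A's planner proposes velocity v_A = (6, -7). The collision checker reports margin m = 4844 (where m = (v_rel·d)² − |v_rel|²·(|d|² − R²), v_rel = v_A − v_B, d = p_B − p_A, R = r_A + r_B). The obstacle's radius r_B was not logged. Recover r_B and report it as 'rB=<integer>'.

m = 4844
d = (23, -2);  v_rel = (12, -2),  |v_rel|² = 148
v_rel×d = (12)·(-2) − (-2)·(23) = 22
since m = R²·148 − 22²:  R² = (484 + 4844) / 148 = 36
R = √36 = 6  ⇒  r_B = 6 − 3 = 3

rB=3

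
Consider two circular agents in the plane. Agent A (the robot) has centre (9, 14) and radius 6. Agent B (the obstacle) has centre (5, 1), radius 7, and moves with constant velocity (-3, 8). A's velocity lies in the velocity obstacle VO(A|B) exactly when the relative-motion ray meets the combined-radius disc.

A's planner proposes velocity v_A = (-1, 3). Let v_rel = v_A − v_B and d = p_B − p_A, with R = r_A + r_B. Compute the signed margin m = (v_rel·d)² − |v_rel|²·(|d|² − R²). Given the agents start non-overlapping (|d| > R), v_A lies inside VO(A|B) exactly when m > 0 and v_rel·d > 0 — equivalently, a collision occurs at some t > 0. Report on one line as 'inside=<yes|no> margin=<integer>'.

d = (-4, -13),  |d|² = 185;  R = 6+7 = 13,  c = 185−13² = 16
v_rel = (2, -5),  |v_rel|² = 29;  v_rel·d = (2)·(-4) + (-5)·(-13) = 57
29·t² − 114·t + 16 = 0  ⇒  m = 57² − 29·16 = 2785
m = 2785 > 0,  v_rel·d = 57 > 0  ⇒  inside

inside=yes margin=2785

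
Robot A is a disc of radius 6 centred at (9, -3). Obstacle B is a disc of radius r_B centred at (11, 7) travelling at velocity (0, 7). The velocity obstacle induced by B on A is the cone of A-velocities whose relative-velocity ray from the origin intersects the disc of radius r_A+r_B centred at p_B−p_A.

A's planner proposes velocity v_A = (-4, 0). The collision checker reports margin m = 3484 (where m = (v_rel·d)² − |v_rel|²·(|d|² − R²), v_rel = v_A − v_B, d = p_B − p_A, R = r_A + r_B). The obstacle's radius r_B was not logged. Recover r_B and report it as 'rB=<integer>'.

m = 3484
d = (2, 10);  v_rel = (-4, -7),  |v_rel|² = 65
v_rel×d = (-4)·(10) − (-7)·(2) = -26
since m = R²·65 − (-26)²:  R² = (676 + 3484) / 65 = 64
R = √64 = 8  ⇒  r_B = 8 − 6 = 2

rB=2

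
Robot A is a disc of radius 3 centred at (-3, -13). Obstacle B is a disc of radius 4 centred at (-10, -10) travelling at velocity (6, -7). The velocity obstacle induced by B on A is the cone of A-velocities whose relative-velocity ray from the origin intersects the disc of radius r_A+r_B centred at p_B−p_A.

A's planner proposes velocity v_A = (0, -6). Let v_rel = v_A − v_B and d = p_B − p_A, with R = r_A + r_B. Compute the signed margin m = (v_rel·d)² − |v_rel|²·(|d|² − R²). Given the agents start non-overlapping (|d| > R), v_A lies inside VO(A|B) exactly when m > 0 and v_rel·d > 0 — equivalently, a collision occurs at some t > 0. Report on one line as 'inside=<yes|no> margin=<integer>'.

d = (-7, 3),  |d|² = 58;  R = 3+4 = 7,  c = 58−7² = 9
v_rel = (-6, 1),  |v_rel|² = 37;  v_rel·d = (-6)·(-7) + (1)·(3) = 45
37·t² − 90·t + 9 = 0  ⇒  m = 45² − 37·9 = 1692
m = 1692 > 0,  v_rel·d = 45 > 0  ⇒  inside

inside=yes margin=1692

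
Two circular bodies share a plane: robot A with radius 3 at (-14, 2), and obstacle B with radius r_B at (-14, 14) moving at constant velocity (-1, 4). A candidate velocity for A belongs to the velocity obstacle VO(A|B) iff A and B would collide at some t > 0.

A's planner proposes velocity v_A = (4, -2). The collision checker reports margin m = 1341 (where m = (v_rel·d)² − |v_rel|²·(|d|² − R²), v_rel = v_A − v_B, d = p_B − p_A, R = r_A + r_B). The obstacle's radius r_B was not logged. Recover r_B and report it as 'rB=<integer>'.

m = 1341
d = (0, 12);  v_rel = (5, -6),  |v_rel|² = 61
v_rel×d = (5)·(12) − (-6)·(0) = 60
since m = R²·61 − 60²:  R² = (3600 + 1341) / 61 = 81
R = √81 = 9  ⇒  r_B = 9 − 3 = 6

rB=6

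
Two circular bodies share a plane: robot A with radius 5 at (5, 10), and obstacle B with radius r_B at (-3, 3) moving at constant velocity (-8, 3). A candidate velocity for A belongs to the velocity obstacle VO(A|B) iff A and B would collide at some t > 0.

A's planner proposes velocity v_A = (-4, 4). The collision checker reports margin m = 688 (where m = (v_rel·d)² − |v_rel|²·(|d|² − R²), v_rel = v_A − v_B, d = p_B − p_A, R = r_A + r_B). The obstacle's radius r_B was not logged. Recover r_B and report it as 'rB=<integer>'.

m = 688
d = (-8, -7);  v_rel = (4, 1),  |v_rel|² = 17
v_rel×d = (4)·(-7) − (1)·(-8) = -20
since m = R²·17 − (-20)²:  R² = (400 + 688) / 17 = 64
R = √64 = 8  ⇒  r_B = 8 − 5 = 3

rB=3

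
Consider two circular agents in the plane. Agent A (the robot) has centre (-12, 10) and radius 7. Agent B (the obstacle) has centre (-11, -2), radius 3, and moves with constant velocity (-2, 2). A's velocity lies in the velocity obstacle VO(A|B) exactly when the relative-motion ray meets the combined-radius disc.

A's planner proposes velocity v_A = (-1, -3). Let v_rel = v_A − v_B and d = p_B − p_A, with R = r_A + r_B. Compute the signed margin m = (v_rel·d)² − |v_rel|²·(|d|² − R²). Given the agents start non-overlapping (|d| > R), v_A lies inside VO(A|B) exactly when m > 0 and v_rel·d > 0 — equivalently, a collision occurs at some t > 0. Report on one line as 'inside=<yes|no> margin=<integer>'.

d = (1, -12),  |d|² = 145;  R = 7+3 = 10,  c = 145−10² = 45
v_rel = (1, -5),  |v_rel|² = 26;  v_rel·d = (1)·(1) + (-5)·(-12) = 61
26·t² − 122·t + 45 = 0  ⇒  m = 61² − 26·45 = 2551
m = 2551 > 0,  v_rel·d = 61 > 0  ⇒  inside

inside=yes margin=2551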